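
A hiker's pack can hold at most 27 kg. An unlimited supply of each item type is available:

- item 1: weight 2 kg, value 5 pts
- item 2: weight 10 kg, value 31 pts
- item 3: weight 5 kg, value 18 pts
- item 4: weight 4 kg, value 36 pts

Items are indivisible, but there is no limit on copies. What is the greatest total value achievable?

Best value-per-unit is item 4 at 36/4; filling with it alone gives 6×36 = 216.
Optimal mix: 1×item 1 + 6×item 4 → weight 26, value 221.

221 pts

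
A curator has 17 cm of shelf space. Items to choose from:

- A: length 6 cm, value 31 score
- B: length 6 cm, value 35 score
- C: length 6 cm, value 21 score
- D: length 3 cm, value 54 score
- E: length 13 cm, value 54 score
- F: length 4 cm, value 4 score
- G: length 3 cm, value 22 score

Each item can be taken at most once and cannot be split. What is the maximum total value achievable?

Check high-value combinations within 17 cm:
- A+B+D: length 6+6+3=15, value 31+35+54=120
- B+D+F+G: length 6+3+4+3=16, value 35+54+4+22=115
- B+D+G: length 6+3+3=12, value 35+54+22=111
- A+D+F+G: length 6+3+4+3=16, value 31+54+4+22=111
- B+C+D: length 6+6+3=15, value 35+21+54=110
Best: 120 score.

120 score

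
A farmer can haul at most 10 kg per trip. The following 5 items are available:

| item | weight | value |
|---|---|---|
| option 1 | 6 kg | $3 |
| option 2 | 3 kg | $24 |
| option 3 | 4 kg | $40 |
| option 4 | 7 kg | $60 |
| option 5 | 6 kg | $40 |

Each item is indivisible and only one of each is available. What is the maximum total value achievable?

$84

Check high-value combinations within 10 kg:
- option 2+option 4: weight 3+7=10, value 24+60=84
- option 3+option 5: weight 4+6=10, value 40+40=80
- option 2+option 3: weight 3+4=7, value 24+40=64
- option 2+option 5: weight 3+6=9, value 24+40=64
Best: $84.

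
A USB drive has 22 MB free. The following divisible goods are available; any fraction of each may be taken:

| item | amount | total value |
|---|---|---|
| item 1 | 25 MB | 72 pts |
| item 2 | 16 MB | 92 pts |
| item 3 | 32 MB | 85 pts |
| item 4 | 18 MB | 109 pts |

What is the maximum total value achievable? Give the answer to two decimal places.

Take in order of value per unit:
- item 4 (109/18 per unit): all 18 → value 109, running total 109.00
- item 2 (92/16 per unit): 4 of 16 → value 4×92/16 = 23.0000, running total 132.00
Total 132.00.

132.00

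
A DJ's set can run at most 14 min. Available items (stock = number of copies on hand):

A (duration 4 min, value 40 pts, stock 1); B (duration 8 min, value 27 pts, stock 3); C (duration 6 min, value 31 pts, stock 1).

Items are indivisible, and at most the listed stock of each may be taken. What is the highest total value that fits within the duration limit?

Best selections within duration 14 and stock limits:
- 1×A + 1×C: duration 10, value 71
- 1×A + 1×B: duration 12, value 67
- 1×B + 1×C: duration 14, value 58
Best: 71 pts.

71 pts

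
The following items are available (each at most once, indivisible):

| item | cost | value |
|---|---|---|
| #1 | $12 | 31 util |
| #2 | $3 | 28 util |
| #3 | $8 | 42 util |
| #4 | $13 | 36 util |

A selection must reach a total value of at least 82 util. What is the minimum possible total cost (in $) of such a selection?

23

Subsets with value ≥ 82, sorted by total cost:
- #1+#2+#3: cost 23, value 101
- #2+#3+#4: cost 24, value 106
- #1+#2+#4: cost 28, value 95
- #1+#3+#4: cost 33, value 109
Minimum cost: 23 $.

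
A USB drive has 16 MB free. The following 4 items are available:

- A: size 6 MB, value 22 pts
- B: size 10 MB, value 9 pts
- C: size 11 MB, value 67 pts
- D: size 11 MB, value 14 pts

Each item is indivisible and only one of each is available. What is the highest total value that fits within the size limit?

Check high-value combinations within 16 MB:
- C: size 11, value 67
- A+B: size 6+10=16, value 22+9=31
- A: size 6, value 22
- D: size 11, value 14
Best: 67 pts.

67 pts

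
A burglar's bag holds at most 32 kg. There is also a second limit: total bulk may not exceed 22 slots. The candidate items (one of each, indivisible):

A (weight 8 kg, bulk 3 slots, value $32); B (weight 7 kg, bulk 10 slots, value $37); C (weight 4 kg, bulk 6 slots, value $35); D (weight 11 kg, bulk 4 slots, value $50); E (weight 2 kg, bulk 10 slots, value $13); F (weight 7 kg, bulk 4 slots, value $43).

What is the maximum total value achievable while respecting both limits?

$160

Feasible sets respecting both limits:
- A+C+D+F: weight 30, bulk 17, value 160
- A+D+E+F: weight 28, bulk 21, value 138
- B+D+F: weight 25, bulk 18, value 130
- C+D+F: weight 22, bulk 14, value 128
Best: $160.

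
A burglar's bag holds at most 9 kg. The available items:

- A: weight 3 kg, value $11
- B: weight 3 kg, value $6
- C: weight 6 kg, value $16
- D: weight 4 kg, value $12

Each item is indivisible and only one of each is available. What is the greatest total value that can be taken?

$27

This is a 0/1 knapsack; check combinations near the capacity.
- A+C: weight 3+6=9, value 11+16=27
- A+D: weight 3+4=7, value 11+12=23
- B+C: weight 3+6=9, value 6+16=22
- B+D: weight 3+4=7, value 6+12=18
Best: $27.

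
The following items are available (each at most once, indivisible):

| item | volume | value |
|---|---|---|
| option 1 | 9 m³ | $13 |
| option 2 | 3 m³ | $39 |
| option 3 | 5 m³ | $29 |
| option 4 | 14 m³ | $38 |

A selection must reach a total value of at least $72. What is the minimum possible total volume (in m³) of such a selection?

17

Subsets with value ≥ 72, sorted by total volume:
- option 1+option 2+option 3: volume 17, value 81
- option 2+option 4: volume 17, value 77
- option 2+option 3+option 4: volume 22, value 106
Minimum volume: 17 m³.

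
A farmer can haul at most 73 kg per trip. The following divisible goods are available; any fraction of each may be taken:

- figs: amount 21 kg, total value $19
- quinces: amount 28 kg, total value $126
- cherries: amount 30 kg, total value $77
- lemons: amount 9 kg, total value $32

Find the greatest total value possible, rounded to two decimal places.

240.43

Take in order of value per unit:
- quinces (126/28 per unit): all 28 → value 126, running total 126.00
- lemons (32/9 per unit): all 9 → value 32, running total 158.00
- cherries (77/30 per unit): all 30 → value 77, running total 235.00
- figs (19/21 per unit): 6 of 21 → value 6×19/21 = 5.4286, running total 240.43
Total 240.43.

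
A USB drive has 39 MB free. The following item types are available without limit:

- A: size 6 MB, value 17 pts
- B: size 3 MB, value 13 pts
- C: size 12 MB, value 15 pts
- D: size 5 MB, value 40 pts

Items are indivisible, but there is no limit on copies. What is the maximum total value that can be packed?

293 pts

Best value-per-unit is D at 40/5; filling with it alone gives 7×40 = 280.
Optimal mix: 1×B + 7×D → size 38, value 293.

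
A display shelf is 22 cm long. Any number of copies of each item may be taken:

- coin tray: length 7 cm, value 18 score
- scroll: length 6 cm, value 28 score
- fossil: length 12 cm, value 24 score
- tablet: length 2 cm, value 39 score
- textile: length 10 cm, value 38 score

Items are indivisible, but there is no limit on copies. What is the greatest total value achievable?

Best value-per-unit is tablet at 39/2, and filling with it alone uses length 11×2=22. No mix of the others beats 11×39 = 429.

429 score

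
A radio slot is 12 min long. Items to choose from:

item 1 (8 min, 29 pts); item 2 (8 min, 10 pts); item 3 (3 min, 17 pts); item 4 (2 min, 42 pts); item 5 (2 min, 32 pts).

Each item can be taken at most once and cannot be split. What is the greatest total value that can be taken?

Check high-value combinations within 12 min:
- item 1+item 4+item 5: duration 8+2+2=12, value 29+42+32=103
- item 3+item 4+item 5: duration 3+2+2=7, value 17+42+32=91
- item 2+item 4+item 5: duration 8+2+2=12, value 10+42+32=84
Best: 103 pts.

103 pts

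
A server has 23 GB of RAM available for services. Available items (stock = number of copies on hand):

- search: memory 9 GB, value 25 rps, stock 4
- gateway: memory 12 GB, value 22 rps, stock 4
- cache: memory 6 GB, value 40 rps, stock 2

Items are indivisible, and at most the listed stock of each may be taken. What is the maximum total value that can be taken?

105 rps

Top feasible selections:
- 1×search + 2×cache: memory 21, value 105
- 2×cache: memory 12, value 80
- 1×search + 1×cache: memory 15, value 65
- 1×gateway + 1×cache: memory 18, value 62
Best: 105 rps.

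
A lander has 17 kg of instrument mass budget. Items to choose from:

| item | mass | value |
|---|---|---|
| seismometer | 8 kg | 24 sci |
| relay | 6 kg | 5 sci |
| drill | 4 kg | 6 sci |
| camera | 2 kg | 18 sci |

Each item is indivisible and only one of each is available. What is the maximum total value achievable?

Check high-value combinations within 17 kg:
- seismometer+drill+camera: mass 8+4+2=14, value 24+6+18=48
- seismometer+relay+camera: mass 8+6+2=16, value 24+5+18=47
- seismometer+camera: mass 8+2=10, value 24+18=42
Best: 48 sci.

48 sci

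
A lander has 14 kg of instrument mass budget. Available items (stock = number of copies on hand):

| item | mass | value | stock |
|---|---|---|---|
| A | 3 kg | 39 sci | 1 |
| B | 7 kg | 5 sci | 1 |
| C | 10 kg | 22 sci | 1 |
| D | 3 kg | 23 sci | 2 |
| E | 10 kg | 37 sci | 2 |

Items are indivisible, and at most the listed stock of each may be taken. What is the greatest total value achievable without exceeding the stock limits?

85 sci

Top feasible selections:
- 1×A + 2×D: mass 9, value 85
- 1×A + 1×E: mass 13, value 76
- 1×A + 1×B + 1×D: mass 13, value 67
Best: 85 sci.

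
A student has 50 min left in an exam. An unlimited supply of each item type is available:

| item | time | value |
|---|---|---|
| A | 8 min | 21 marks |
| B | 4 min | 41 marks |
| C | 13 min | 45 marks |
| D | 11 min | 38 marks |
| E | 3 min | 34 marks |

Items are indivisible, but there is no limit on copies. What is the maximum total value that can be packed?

558 marks

Best value-per-unit is E at 34/3; filling with it alone gives 16×34 = 544.
Optimal mix: 2×B + 14×E → time 50, value 558.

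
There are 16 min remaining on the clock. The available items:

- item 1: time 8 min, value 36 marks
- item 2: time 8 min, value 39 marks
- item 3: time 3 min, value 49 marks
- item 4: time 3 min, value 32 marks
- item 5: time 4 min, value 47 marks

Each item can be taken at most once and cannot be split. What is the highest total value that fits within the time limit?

135 marks

Check high-value combinations within 16 min:
- item 2+item 3+item 5: time 8+3+4=15, value 39+49+47=135
- item 1+item 3+item 5: time 8+3+4=15, value 36+49+47=132
- item 3+item 4+item 5: time 3+3+4=10, value 49+32+47=128
- item 2+item 3+item 4: time 8+3+3=14, value 39+49+32=120
- item 2+item 4+item 5: time 8+3+4=15, value 39+32+47=118
Best: 135 marks.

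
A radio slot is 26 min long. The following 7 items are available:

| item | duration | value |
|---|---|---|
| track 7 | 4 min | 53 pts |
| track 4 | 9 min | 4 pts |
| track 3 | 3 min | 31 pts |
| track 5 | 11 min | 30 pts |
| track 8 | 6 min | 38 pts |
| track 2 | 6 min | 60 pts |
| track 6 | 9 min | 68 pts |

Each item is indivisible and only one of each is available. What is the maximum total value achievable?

219 pts

Check high-value combinations within 26 min:
- track 7+track 8+track 2+track 6: duration 4+6+6+9=25, value 53+38+60+68=219
- track 7+track 3+track 2+track 6: duration 4+3+6+9=22, value 53+31+60+68=212
- track 3+track 8+track 2+track 6: duration 3+6+6+9=24, value 31+38+60+68=197
- track 7+track 3+track 8+track 6: duration 4+3+6+9=22, value 53+31+38+68=190
- track 7+track 3+track 8+track 2: duration 4+3+6+6=19, value 53+31+38+60=182
Best: 219 pts.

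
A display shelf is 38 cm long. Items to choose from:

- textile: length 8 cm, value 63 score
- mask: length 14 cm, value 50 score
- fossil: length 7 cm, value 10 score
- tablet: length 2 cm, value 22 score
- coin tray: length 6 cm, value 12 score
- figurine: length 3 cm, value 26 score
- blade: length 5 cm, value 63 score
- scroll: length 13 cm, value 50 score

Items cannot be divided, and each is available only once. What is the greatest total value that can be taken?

Check high-value combinations within 38 cm:
- textile+tablet+coin tray+figurine+blade+scroll: length 8+2+6+3+5+13=37, value 63+22+12+26+63+50=236
- textile+mask+tablet+coin tray+figurine+blade: length 8+14+2+6+3+5=38, value 63+50+22+12+26+63=236
- textile+fossil+tablet+figurine+blade+scroll: length 8+7+2+3+5+13=38, value 63+10+22+26+63+50=234
- textile+tablet+figurine+blade+scroll: length 8+2+3+5+13=31, value 63+22+26+63+50=224
- textile+mask+tablet+figurine+blade: length 8+14+2+3+5=32, value 63+50+22+26+63=224
Best: 236 score.

236 score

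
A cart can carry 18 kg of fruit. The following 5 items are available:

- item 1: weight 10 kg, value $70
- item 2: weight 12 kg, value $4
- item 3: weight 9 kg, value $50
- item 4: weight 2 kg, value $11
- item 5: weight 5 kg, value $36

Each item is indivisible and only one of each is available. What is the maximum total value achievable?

$117

Check high-value combinations within 18 kg:
- item 1+item 4+item 5: weight 10+2+5=17, value 70+11+36=117
- item 1+item 5: weight 10+5=15, value 70+36=106
- item 3+item 4+item 5: weight 9+2+5=16, value 50+11+36=97
Best: $117.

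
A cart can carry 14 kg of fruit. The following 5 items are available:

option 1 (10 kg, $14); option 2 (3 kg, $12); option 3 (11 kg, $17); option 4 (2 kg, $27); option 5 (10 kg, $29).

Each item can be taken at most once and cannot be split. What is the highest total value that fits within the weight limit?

Check high-value combinations within 14 kg:
- option 4+option 5: weight 2+10=12, value 27+29=56
- option 3+option 4: weight 11+2=13, value 17+27=44
- option 1+option 4: weight 10+2=12, value 14+27=41
- option 2+option 5: weight 3+10=13, value 12+29=41
- option 2+option 4: weight 3+2=5, value 12+27=39
Best: $56.

$56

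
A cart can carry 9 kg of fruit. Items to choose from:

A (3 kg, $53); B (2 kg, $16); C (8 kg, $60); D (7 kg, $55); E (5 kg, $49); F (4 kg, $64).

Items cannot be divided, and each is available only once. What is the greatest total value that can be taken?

Check high-value combinations within 9 kg:
- A+B+F: weight 3+2+4=9, value 53+16+64=133
- A+F: weight 3+4=7, value 53+64=117
- E+F: weight 5+4=9, value 49+64=113
- A+E: weight 3+5=8, value 53+49=102
Best: $133.

$133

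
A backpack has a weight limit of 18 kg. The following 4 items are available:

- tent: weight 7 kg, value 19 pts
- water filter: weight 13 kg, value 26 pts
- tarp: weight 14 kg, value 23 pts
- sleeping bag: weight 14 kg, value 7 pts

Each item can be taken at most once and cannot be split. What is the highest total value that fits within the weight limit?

26 pts

Check high-value combinations within 18 kg:
- water filter: weight 13, value 26
- tarp: weight 14, value 23
- tent: weight 7, value 19
- sleeping bag: weight 14, value 7
Best: 26 pts.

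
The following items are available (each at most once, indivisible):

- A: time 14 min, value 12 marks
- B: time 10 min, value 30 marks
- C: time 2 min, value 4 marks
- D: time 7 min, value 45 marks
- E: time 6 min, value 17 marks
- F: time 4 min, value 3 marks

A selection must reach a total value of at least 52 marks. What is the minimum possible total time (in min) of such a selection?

Subsets with value ≥ 52, sorted by total time:
- D+E: time 13, value 62
- C+D+F: time 13, value 52
Minimum time: 13 min.

13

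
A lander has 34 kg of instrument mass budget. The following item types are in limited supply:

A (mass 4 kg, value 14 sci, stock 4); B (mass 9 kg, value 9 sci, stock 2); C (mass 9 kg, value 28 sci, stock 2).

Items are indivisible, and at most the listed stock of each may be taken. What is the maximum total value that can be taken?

Top feasible selections:
- 4×A + 2×C: mass 34, value 112
- 3×A + 2×C: mass 30, value 98
- 4×A + 1×B + 1×C: mass 34, value 93
- 4×A + 1×C: mass 25, value 84
Best: 112 sci.

112 sci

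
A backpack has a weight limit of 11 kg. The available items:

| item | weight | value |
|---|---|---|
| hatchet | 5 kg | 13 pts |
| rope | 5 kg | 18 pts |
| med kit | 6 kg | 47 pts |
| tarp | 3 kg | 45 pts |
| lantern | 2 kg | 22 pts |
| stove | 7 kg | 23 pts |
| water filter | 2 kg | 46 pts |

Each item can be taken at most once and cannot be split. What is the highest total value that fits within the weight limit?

Check high-value combinations within 11 kg:
- med kit+tarp+water filter: weight 6+3+2=11, value 47+45+46=138
- med kit+lantern+water filter: weight 6+2+2=10, value 47+22+46=115
- med kit+tarp+lantern: weight 6+3+2=11, value 47+45+22=114
- tarp+lantern+water filter: weight 3+2+2=7, value 45+22+46=113
Best: 138 pts.

138 pts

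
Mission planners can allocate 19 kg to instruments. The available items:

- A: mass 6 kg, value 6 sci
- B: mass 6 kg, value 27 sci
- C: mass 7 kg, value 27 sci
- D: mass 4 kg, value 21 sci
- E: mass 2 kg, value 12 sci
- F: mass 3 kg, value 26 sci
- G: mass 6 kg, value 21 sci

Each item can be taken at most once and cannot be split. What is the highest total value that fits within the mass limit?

Check high-value combinations within 19 kg:
- B+D+F+G: mass 6+4+3+6=19, value 27+21+26+21=95
- B+C+E+F: mass 6+7+2+3=18, value 27+27+12+26=92
- B+C+D+E: mass 6+7+4+2=19, value 27+27+21+12=87
- B+D+E+F: mass 6+4+2+3=15, value 27+21+12+26=86
Best: 95 sci.

95 sci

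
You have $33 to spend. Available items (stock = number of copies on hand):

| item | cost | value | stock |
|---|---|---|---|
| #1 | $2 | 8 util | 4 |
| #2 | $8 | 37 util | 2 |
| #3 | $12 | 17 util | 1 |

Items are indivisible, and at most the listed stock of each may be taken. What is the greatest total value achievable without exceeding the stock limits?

107 util

Best selections within cost 33 and stock limits:
- 2×#1 + 2×#2 + 1×#3: cost 32, value 107
- 4×#1 + 2×#2: cost 24, value 106
Best: 107 util.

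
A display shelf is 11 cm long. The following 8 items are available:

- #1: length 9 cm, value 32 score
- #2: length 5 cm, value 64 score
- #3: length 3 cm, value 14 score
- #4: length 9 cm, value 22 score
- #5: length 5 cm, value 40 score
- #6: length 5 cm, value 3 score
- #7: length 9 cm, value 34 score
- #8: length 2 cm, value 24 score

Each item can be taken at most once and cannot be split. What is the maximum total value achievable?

Check high-value combinations within 11 cm:
- #2+#5: length 5+5=10, value 64+40=104
- #2+#3+#8: length 5+3+2=10, value 64+14+24=102
- #2+#8: length 5+2=7, value 64+24=88
Best: 104 score.

104 score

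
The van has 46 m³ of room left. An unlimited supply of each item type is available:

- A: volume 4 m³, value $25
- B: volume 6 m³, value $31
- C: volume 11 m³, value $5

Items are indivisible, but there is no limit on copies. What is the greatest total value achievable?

Best value-per-unit is A at 25/4; filling with it alone gives 11×25 = 275.
Optimal mix: 10×A + 1×B → volume 46, value 281.

$281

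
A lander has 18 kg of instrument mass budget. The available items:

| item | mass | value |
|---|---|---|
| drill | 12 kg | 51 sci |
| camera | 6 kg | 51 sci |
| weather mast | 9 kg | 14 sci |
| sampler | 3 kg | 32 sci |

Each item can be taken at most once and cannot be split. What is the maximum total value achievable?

102 sci

Check high-value combinations within 18 kg:
- drill+camera: mass 12+6=18, value 51+51=102
- camera+weather mast+sampler: mass 6+9+3=18, value 51+14+32=97
- camera+sampler: mass 6+3=9, value 51+32=83
- drill+sampler: mass 12+3=15, value 51+32=83
- camera+weather mast: mass 6+9=15, value 51+14=65
Best: 102 sci.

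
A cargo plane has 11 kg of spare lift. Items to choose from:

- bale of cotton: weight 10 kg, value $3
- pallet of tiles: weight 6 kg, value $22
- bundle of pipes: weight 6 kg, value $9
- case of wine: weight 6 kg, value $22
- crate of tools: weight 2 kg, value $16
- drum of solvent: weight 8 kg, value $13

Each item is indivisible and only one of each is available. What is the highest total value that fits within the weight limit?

$38

This is a 0/1 knapsack; check combinations near the capacity.
- pallet of tiles+crate of tools: weight 6+2=8, value 22+16=38
- case of wine+crate of tools: weight 6+2=8, value 22+16=38
- crate of tools+drum of solvent: weight 2+8=10, value 16+13=29
- bundle of pipes+crate of tools: weight 6+2=8, value 9+16=25
Best: $38.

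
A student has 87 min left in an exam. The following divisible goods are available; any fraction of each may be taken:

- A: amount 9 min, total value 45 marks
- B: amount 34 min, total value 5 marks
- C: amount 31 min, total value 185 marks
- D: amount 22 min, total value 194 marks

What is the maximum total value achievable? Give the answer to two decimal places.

Take in order of value per unit:
- D (194/22 per unit): all 22 → value 194, running total 194.00
- C (185/31 per unit): all 31 → value 185, running total 379.00
- A (45/9 per unit): all 9 → value 45, running total 424.00
- B (5/34 per unit): 25 of 34 → value 25×5/34 = 3.6765, running total 427.68
Total 427.68.

427.68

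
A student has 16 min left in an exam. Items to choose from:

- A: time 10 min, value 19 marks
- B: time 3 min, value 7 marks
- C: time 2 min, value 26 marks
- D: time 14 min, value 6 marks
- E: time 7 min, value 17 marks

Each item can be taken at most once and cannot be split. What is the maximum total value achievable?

This is a 0/1 knapsack; check combinations near the capacity.
- A+B+C: time 10+3+2=15, value 19+7+26=52
- B+C+E: time 3+2+7=12, value 7+26+17=50
- A+C: time 10+2=12, value 19+26=45
Best: 52 marks.

52 marks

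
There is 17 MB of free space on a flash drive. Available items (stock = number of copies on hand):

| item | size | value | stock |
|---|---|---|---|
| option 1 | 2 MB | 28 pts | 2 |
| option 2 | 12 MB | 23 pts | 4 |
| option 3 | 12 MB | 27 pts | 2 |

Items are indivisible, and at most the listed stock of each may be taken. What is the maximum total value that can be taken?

Top feasible selections:
- 2×option 1 + 1×option 3: size 16, value 83
- 2×option 1 + 1×option 2: size 16, value 79
- 2×option 1: size 4, value 56
Best: 83 pts.

83 pts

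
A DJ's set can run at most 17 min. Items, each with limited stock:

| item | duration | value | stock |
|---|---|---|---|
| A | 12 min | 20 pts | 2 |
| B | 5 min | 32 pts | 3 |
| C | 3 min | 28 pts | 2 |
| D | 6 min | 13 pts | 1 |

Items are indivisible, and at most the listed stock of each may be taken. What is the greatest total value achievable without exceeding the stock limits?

Top feasible selections:
- 2×B + 2×C: duration 16, value 120
- 1×B + 2×C + 1×D: duration 17, value 101
- 3×B: duration 15, value 96
Best: 120 pts.

120 pts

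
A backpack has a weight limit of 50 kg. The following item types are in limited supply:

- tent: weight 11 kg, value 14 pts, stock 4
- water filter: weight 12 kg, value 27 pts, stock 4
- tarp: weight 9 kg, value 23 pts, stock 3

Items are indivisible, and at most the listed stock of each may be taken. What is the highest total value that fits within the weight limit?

110 pts

Top feasible selections:
- 1×tent + 1×water filter + 3×tarp: weight 50, value 110
- 4×water filter: weight 48, value 108
- 3×water filter + 1×tarp: weight 45, value 104
Best: 110 pts.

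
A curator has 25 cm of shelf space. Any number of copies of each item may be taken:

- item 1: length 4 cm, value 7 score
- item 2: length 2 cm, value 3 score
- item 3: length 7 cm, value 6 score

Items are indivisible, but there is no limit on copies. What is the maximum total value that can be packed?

Best value-per-unit is item 1 at 7/4, and filling with it alone uses length 6×4=24. No mix of the others beats 6×7 = 42.

42 score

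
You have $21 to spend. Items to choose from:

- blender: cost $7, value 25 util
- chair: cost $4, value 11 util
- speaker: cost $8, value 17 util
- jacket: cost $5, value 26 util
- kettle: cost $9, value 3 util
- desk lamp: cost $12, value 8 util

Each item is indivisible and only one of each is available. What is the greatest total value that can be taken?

Check high-value combinations within $21:
- blender+speaker+jacket: cost 7+8+5=20, value 25+17+26=68
- blender+chair+jacket: cost 7+4+5=16, value 25+11+26=62
- chair+speaker+jacket: cost 4+8+5=17, value 11+17+26=54
- blender+jacket+kettle: cost 7+5+9=21, value 25+26+3=54
Best: 68 util.

68 util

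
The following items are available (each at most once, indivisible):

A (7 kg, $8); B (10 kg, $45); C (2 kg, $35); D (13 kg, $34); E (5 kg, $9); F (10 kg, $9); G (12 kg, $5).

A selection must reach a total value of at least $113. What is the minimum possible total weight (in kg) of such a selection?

Subsets with value ≥ 113, sorted by total weight:
- B+C+D: weight 25, value 114
- B+C+D+E: weight 30, value 123
- A+B+C+D: weight 32, value 122
Minimum weight: 25 kg.

25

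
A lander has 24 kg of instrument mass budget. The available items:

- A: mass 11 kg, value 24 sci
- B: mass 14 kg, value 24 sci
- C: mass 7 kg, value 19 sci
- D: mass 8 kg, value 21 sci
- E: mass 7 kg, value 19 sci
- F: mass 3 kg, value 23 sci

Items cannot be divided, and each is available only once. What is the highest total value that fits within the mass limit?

68 sci

Check high-value combinations within 24 kg:
- A+D+F: mass 11+8+3=22, value 24+21+23=68
- A+C+F: mass 11+7+3=21, value 24+19+23=66
- A+E+F: mass 11+7+3=21, value 24+19+23=66
- B+C+F: mass 14+7+3=24, value 24+19+23=66
Best: 68 sci.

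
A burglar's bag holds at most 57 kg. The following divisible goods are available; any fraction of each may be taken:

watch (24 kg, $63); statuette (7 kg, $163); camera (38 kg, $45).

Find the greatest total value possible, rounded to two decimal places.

Take in order of value per unit:
- statuette (163/7 per unit): all 7 → value 163, running total 163.00
- watch (63/24 per unit): all 24 → value 63, running total 226.00
- camera (45/38 per unit): 26 of 38 → value 26×45/38 = 30.7895, running total 256.79
Total 256.79.

256.79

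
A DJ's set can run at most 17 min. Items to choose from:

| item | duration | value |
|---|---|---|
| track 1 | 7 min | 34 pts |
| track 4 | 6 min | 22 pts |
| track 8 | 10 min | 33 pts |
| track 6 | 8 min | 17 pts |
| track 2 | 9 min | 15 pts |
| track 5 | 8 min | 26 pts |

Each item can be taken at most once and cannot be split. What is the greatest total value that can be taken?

Check high-value combinations within 17 min:
- track 1+track 8: duration 7+10=17, value 34+33=67
- track 1+track 5: duration 7+8=15, value 34+26=60
- track 1+track 4: duration 7+6=13, value 34+22=56
Best: 67 pts.

67 pts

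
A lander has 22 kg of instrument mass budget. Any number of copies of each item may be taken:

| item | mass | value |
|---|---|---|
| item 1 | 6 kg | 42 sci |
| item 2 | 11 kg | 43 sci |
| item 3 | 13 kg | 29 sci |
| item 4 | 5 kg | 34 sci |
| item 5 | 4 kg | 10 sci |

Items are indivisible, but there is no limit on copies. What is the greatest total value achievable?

Best value-per-unit is item 1 at 42/6; filling with it alone gives 3×42 = 126.
Optimal mix: 2×item 1 + 2×item 4 → mass 22, value 152.

152 sci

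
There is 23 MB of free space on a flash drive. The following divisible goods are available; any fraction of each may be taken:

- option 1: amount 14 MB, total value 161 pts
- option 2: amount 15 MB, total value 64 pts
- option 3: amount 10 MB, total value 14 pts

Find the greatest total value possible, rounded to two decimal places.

199.40

Take in order of value per unit:
- option 1 (161/14 per unit): all 14 → value 161, running total 161.00
- option 2 (64/15 per unit): 9 of 15 → value 9×64/15 = 38.4000, running total 199.40
Total 199.40.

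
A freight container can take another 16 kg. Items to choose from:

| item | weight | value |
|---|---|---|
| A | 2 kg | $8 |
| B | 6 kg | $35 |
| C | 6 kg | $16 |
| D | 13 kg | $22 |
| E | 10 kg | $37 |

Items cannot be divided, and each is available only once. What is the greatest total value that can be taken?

$72

Check high-value combinations within 16 kg:
- B+E: weight 6+10=16, value 35+37=72
- A+B+C: weight 2+6+6=14, value 8+35+16=59
- C+E: weight 6+10=16, value 16+37=53
- B+C: weight 6+6=12, value 35+16=51
Best: $72.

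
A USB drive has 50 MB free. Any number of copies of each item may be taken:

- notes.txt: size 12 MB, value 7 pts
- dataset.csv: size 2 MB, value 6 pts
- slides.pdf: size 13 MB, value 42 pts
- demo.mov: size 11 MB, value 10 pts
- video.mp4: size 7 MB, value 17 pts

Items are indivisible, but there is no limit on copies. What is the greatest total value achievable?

Best value-per-unit is slides.pdf at 42/13; filling with it alone gives 3×42 = 126.
Optimal mix: 12×dataset.csv + 2×slides.pdf → size 50, value 156.

156 pts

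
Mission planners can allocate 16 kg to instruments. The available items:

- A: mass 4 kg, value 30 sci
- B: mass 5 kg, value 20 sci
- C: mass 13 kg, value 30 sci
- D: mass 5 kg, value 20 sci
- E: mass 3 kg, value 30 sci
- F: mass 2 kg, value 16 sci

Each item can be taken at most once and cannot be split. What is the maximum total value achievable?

96 sci

Check high-value combinations within 16 kg:
- A+B+E+F: mass 4+5+3+2=14, value 30+20+30+16=96
- A+D+E+F: mass 4+5+3+2=14, value 30+20+30+16=96
- B+D+E+F: mass 5+5+3+2=15, value 20+20+30+16=86
- A+B+D+F: mass 4+5+5+2=16, value 30+20+20+16=86
Best: 96 sci.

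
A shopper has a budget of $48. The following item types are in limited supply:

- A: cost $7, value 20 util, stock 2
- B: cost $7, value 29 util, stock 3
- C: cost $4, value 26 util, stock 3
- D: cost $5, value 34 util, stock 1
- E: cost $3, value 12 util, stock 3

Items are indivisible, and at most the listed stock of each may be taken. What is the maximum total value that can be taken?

Best selections within cost 48 and stock limits:
- 3×B + 3×C + 1×D + 3×E: cost 47, value 235
- 1×A + 3×B + 3×C + 1×D + 1×E: cost 48, value 231
- 1×A + 2×B + 3×C + 1×D + 3×E: cost 47, value 226
- 3×B + 3×C + 1×D + 2×E: cost 44, value 223
Best: 235 util.

235 util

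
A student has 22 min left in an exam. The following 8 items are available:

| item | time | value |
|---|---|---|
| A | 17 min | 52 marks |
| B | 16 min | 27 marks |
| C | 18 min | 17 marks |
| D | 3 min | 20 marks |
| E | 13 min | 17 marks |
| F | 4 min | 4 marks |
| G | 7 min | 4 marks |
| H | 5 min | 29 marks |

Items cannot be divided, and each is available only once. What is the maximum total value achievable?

81 marks

Check high-value combinations within 22 min:
- A+H: time 17+5=22, value 52+29=81
- A+D: time 17+3=20, value 52+20=72
- D+E+H: time 3+13+5=21, value 20+17+29=66
Best: 81 marks.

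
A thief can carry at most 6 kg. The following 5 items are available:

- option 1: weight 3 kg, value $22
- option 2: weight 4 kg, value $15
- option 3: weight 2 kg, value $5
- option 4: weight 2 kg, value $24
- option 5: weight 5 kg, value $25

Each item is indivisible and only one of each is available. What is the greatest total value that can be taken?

$46

This is a 0/1 knapsack; check combinations near the capacity.
- option 1+option 4: weight 3+2=5, value 22+24=46
- option 2+option 4: weight 4+2=6, value 15+24=39
- option 3+option 4: weight 2+2=4, value 5+24=29
- option 1+option 3: weight 3+2=5, value 22+5=27
- option 5: weight 5, value 25
Best: $46.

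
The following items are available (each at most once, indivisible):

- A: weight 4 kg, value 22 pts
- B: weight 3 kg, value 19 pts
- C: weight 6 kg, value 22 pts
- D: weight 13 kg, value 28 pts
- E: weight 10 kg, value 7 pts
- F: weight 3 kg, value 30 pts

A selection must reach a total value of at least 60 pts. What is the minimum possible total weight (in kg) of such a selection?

10

Subsets with value ≥ 60, sorted by total weight:
- A+B+F: weight 10, value 71
- B+C+F: weight 12, value 71
- A+C+F: weight 13, value 74
- A+B+C: weight 13, value 63
Minimum weight: 10 kg.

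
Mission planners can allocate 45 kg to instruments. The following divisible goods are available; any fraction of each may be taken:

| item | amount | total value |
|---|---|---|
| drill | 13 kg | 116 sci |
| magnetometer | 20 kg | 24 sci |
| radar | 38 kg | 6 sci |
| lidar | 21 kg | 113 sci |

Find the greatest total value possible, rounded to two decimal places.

242.20

Take in order of value per unit:
- drill (116/13 per unit): all 13 → value 116, running total 116.00
- lidar (113/21 per unit): all 21 → value 113, running total 229.00
- magnetometer (24/20 per unit): 11 of 20 → value 11×24/20 = 13.2000, running total 242.20
Total 242.20.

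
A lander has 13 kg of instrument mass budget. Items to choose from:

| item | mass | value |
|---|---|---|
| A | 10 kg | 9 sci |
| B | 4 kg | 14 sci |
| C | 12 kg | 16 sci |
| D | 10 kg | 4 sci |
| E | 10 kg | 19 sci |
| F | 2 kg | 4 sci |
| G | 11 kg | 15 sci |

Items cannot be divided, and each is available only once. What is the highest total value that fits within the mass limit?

23 sci

Check high-value combinations within 13 kg:
- E+F: mass 10+2=12, value 19+4=23
- E: mass 10, value 19
- F+G: mass 2+11=13, value 4+15=19
- B+F: mass 4+2=6, value 14+4=18
Best: 23 sci.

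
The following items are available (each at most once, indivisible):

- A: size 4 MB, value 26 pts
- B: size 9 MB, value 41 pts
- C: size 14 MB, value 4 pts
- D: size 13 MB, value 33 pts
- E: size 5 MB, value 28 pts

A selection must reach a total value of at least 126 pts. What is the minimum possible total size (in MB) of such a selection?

31

Subsets with value ≥ 126, sorted by total size:
- A+B+D+E: size 31, value 128
- A+B+C+D+E: size 45, value 132
Minimum size: 31 MB.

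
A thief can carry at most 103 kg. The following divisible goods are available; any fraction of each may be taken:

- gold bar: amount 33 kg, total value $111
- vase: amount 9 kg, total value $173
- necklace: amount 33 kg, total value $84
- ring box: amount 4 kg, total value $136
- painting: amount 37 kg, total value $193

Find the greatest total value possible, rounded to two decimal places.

663.91

Take in order of value per unit:
- ring box (136/4 per unit): all 4 → value 136, running total 136.00
- vase (173/9 per unit): all 9 → value 173, running total 309.00
- painting (193/37 per unit): all 37 → value 193, running total 502.00
- gold bar (111/33 per unit): all 33 → value 111, running total 613.00
- necklace (84/33 per unit): 20 of 33 → value 20×84/33 = 50.9091, running total 663.91
Total 663.91.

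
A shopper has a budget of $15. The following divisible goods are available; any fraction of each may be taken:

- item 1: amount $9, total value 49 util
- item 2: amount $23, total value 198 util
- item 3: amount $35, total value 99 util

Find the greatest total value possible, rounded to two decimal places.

Take in order of value per unit:
- item 2 (198/23 per unit): 15 of 23 → value 15×198/23 = 129.1304, running total 129.13
Total 129.13.

129.13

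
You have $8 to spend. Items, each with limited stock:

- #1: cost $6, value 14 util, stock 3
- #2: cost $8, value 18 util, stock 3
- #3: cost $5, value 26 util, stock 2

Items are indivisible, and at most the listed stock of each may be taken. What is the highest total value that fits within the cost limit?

Best selections within cost 8 and stock limits:
- 1×#3: cost 5, value 26
- 1×#2: cost 8, value 18
- 1×#1: cost 6, value 14
Best: 26 util.

26 util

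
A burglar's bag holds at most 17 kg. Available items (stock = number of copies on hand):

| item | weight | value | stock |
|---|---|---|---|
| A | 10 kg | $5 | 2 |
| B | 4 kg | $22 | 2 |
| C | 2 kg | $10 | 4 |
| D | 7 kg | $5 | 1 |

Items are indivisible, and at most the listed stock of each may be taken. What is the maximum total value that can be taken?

$84

Top feasible selections:
- 2×B + 4×C: weight 16, value 84
- 2×B + 3×C: weight 14, value 74
Best: $84.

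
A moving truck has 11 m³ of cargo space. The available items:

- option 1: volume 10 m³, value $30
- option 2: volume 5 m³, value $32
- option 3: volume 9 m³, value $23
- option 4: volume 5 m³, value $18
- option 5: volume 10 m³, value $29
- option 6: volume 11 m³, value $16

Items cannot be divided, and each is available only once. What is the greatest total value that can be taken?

This is a 0/1 knapsack; check combinations near the capacity.
- option 2+option 4: volume 5+5=10, value 32+18=50
- option 2: volume 5, value 32
- option 1: volume 10, value 30
- option 5: volume 10, value 29
Best: $50.

$50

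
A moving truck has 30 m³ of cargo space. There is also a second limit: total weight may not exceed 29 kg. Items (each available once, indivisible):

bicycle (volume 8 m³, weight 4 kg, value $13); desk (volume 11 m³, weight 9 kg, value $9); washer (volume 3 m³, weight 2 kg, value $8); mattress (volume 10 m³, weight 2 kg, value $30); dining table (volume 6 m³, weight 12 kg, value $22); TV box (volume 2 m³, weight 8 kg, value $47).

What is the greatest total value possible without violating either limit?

$120

Feasible sets respecting both limits:
- bicycle+washer+mattress+dining table+TV box: volume 29, weight 28, value 120
- bicycle+mattress+dining table+TV box: volume 26, weight 26, value 112
- washer+mattress+dining table+TV box: volume 21, weight 24, value 107
- mattress+dining table+TV box: volume 18, weight 22, value 99
Best: $120.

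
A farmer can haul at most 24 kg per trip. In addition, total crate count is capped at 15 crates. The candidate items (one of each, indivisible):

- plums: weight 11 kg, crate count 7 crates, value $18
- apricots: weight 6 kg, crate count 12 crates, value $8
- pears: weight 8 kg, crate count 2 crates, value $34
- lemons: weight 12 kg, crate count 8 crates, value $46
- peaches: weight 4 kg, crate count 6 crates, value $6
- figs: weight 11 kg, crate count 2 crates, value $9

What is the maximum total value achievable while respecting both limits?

Feasible sets respecting both limits:
- pears+lemons: weight 20, crate count 10, value 80
- plums+lemons: weight 23, crate count 15, value 64
- plums+pears+peaches: weight 23, crate count 15, value 58
- lemons+figs: weight 23, crate count 10, value 55
Best: $80.

$80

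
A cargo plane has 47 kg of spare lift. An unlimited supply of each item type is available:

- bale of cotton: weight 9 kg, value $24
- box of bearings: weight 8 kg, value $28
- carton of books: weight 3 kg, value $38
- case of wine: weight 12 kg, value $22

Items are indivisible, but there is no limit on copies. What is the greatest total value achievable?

$570

Best value-per-unit is carton of books at 38/3, and filling with it alone uses weight 15×3=45. No mix of the others beats 15×38 = 570.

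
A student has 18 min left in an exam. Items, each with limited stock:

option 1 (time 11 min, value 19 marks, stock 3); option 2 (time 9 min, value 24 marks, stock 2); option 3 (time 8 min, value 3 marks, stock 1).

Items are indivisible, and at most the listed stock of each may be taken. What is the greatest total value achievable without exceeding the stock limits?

Best selections within time 18 and stock limits:
- 2×option 2: time 18, value 48
- 1×option 2 + 1×option 3: time 17, value 27
Best: 48 marks.

48 marks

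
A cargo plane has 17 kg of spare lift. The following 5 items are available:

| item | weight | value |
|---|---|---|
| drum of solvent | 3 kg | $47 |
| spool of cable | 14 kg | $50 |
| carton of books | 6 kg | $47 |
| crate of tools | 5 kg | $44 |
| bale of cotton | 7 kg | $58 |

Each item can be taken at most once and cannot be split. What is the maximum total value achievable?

$152

This is a 0/1 knapsack; check combinations near the capacity.
- drum of solvent+carton of books+bale of cotton: weight 3+6+7=16, value 47+47+58=152
- drum of solvent+crate of tools+bale of cotton: weight 3+5+7=15, value 47+44+58=149
- drum of solvent+carton of books+crate of tools: weight 3+6+5=14, value 47+47+44=138
- drum of solvent+bale of cotton: weight 3+7=10, value 47+58=105
Best: $152.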